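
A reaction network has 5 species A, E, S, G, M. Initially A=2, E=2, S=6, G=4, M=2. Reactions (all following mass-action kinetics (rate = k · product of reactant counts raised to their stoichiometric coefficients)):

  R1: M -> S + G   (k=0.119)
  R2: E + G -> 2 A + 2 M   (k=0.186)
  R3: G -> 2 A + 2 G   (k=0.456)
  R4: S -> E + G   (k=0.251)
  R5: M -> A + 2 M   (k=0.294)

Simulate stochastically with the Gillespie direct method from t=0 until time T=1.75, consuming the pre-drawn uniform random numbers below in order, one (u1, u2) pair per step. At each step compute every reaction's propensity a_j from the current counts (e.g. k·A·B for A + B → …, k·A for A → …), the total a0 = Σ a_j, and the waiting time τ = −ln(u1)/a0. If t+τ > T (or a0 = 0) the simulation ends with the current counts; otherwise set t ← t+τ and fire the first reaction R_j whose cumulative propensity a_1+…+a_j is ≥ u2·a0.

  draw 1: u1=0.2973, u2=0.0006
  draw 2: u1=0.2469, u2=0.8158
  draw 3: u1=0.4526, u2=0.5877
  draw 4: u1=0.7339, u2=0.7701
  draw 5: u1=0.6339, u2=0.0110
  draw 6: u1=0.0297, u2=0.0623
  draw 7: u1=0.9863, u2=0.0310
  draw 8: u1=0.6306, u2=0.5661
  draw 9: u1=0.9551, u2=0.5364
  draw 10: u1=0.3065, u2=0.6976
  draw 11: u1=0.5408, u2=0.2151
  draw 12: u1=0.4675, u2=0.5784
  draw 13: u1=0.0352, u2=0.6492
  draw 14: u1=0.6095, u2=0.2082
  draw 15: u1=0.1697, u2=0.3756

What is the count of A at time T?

A at T = 22

t=0.000: A=2 E=2 S=6 G=4 M=2
Draw 1: a1=0.238, a2=1.488, a3=1.824, a4=1.506, a5=0.588, a0=5.644; τ=−ln(0.2973)/5.644=0.215 → t=0.215; u2·a0=0.0006·5.644=0.003 ≤ a1=0.238 → R1 fires; A=2 E=2 S=7 G=5 M=1
Draw 2: a1=0.119, a2=1.860, a3=2.280, a4=1.757, a5=0.294, a0=6.310; τ=−ln(0.2469)/6.310=0.222 → t=0.437; u2·a0=0.8158·6.310=5.148; a1+…+a3=4.259 < 5.148 ≤ a1+…+a4=6.016 → R4 fires; A=2 E=3 S=6 G=6 M=1
Draw 3: a1=0.119, a2=3.348, a3=2.736, a4=1.506, a5=0.294, a0=8.003; τ=−ln(0.4526)/8.003=0.099 → t=0.536; u2·a0=0.5877·8.003=4.703; a1+a2=3.467 < 4.703 ≤ a1+…+a3=6.203 → R3 fires; A=4 E=3 S=6 G=7 M=1
Draw 4: a1=0.119, a2=3.906, a3=3.192, a4=1.506, a5=0.294, a0=9.017; τ=−ln(0.7339)/9.017=0.034 → t=0.570; u2·a0=0.7701·9.017=6.944; a1+a2=4.025 < 6.944 ≤ a1+…+a3=7.217 → R3 fires; A=6 E=3 S=6 G=8 M=1
Draw 5: a1=0.119, a2=4.464, a3=3.648, a4=1.506, a5=0.294, a0=10.031; τ=−ln(0.6339)/10.031=0.045 → t=0.615; u2·a0=0.0110·10.031=0.110 ≤ a1=0.119 → R1 fires; A=6 E=3 S=7 G=9 M=0
Draw 6: a1=0.000, a2=5.022, a3=4.104, a4=1.757, a5=0.000, a0=10.883; τ=−ln(0.0297)/10.883=0.323 → t=0.939; u2·a0=0.0623·10.883=0.678; a1=0.000 < 0.678 ≤ a1+a2=5.022 → R2 fires; A=8 E=2 S=7 G=8 M=2
Draw 7: a1=0.238, a2=2.976, a3=3.648, a4=1.757, a5=0.588, a0=9.207; τ=−ln(0.9863)/9.207=0.001 → t=0.940; u2·a0=0.0310·9.207=0.285; a1=0.238 < 0.285 ≤ a1+a2=3.214 → R2 fires; A=10 E=1 S=7 G=7 M=4
Draw 8: a1=0.476, a2=1.302, a3=3.192, a4=1.757, a5=1.176, a0=7.903; τ=−ln(0.6306)/7.903=0.058 → t=0.998; u2·a0=0.5661·7.903=4.474; a1+a2=1.778 < 4.474 ≤ a1+…+a3=4.970 → R3 fires; A=12 E=1 S=7 G=8 M=4
Draw 9: a1=0.476, a2=1.488, a3=3.648, a4=1.757, a5=1.176, a0=8.545; τ=−ln(0.9551)/8.545=0.005 → t=1.004; u2·a0=0.5364·8.545=4.584; a1+a2=1.964 < 4.584 ≤ a1+…+a3=5.612 → R3 fires; A=14 E=1 S=7 G=9 M=4
Draw 10: a1=0.476, a2=1.674, a3=4.104, a4=1.757, a5=1.176, a0=9.187; τ=−ln(0.3065)/9.187=0.129 → t=1.132; u2·a0=0.6976·9.187=6.409; a1+…+a3=6.254 < 6.409 ≤ a1+…+a4=8.011 → R4 fires; A=14 E=2 S=6 G=10 M=4
Draw 11: a1=0.476, a2=3.720, a3=4.560, a4=1.506, a5=1.176, a0=11.438; τ=−ln(0.5408)/11.438=0.054 → t=1.186; u2·a0=0.2151·11.438=2.460; a1=0.476 < 2.460 ≤ a1+a2=4.196 → R2 fires; A=16 E=1 S=6 G=9 M=6
Draw 12: a1=0.714, a2=1.674, a3=4.104, a4=1.506, a5=1.764, a0=9.762; τ=−ln(0.4675)/9.762=0.078 → t=1.264; u2·a0=0.5784·9.762=5.646; a1+a2=2.388 < 5.646 ≤ a1+…+a3=6.492 → R3 fires; A=18 E=1 S=6 G=10 M=6
Draw 13: a1=0.714, a2=1.860, a3=4.560, a4=1.506, a5=1.764, a0=10.404; τ=−ln(0.0352)/10.404=0.322 → t=1.586; u2·a0=0.6492·10.404=6.754; a1+a2=2.574 < 6.754 ≤ a1+…+a3=7.134 → R3 fires; A=20 E=1 S=6 G=11 M=6
Draw 14: a1=0.714, a2=2.046, a3=5.016, a4=1.506, a5=1.764, a0=11.046; τ=−ln(0.6095)/11.046=0.045 → t=1.631; u2·a0=0.2082·11.046=2.300; a1=0.714 < 2.300 ≤ a1+a2=2.760 → R2 fires; A=22 E=0 S=6 G=10 M=8
Draw 15: a1=0.952, a2=0.000, a3=4.560, a4=1.506, a5=2.352, a0=9.370; τ=−ln(0.1697)/9.370=0.189 → t=1.820 > T=1.75: stop.
Read off A at T=1.75: 22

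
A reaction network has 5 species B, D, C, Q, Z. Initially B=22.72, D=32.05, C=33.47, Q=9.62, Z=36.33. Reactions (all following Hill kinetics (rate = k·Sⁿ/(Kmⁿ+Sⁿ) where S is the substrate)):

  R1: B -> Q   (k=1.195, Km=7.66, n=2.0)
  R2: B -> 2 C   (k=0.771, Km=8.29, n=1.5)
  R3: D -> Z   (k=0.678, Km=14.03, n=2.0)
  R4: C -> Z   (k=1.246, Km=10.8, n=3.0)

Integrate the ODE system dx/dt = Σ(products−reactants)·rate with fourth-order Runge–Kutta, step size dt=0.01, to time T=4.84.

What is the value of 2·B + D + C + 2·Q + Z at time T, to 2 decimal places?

Value at T = 166.53

Check how each reaction changes W = 2·B + D + C + 2·Q + Z (weight of products minus weight of reactants):
R1: B -> Q: (2·1) − (2·1) = 2 − 2 = 0
R2: B -> 2 C: (1·2) − (2·1) = 2 − 2 = 0
R3: D -> Z: (1·1) − (1·1) = 1 − 1 = 0
R4: C -> Z: (1·1) − (1·1) = 1 − 1 = 0
Every reaction leaves W unchanged, so W is conserved and no simulation is needed: W(T) = W(0) = 2·22.72 + 32.05 + 33.47 + 2·9.62 + 36.33 = 166.53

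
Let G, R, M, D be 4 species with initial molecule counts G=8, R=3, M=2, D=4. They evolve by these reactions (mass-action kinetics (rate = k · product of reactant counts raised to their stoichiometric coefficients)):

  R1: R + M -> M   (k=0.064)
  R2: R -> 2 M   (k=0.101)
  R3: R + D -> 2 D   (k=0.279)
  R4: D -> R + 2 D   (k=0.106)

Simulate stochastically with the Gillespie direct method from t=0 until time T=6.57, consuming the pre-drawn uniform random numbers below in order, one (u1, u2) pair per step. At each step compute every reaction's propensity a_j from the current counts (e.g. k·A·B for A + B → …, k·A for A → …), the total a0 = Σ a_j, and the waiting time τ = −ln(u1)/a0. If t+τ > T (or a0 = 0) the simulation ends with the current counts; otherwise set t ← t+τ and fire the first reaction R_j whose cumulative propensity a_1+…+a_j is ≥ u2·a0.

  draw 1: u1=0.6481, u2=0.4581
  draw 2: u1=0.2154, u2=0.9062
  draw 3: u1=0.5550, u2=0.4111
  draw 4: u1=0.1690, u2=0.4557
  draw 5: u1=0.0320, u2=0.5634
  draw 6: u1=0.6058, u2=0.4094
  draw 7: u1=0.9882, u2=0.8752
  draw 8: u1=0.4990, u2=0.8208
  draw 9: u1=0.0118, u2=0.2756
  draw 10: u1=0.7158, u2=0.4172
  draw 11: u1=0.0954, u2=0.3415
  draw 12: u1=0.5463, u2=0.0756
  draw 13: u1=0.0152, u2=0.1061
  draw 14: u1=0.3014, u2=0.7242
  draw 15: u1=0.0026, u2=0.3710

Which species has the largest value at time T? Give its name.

t=0.000: G=8 R=3 M=2 D=4
Draw 1: a1=0.384, a2=0.303, a3=3.348, a4=0.424, a0=4.459; τ=−ln(0.6481)/4.459=0.097 → t=0.097; u2·a0=0.4581·4.459=2.043; a1+a2=0.687 < 2.043 ≤ a1+…+a3=4.035 → R3 fires; G=8 R=2 M=2 D=5
Draw 2: a1=0.256, a2=0.202, a3=2.790, a4=0.530, a0=3.778; τ=−ln(0.2154)/3.778=0.406 → t=0.504; u2·a0=0.9062·3.778=3.424; a1+…+a3=3.248 < 3.424 ≤ a1+…+a4=3.778 → R4 fires; G=8 R=3 M=2 D=6
Draw 3: a1=0.384, a2=0.303, a3=5.022, a4=0.636, a0=6.345; τ=−ln(0.5550)/6.345=0.093 → t=0.596; u2·a0=0.4111·6.345=2.608; a1+a2=0.687 < 2.608 ≤ a1+…+a3=5.709 → R3 fires; G=8 R=2 M=2 D=7
Draw 4: a1=0.256, a2=0.202, a3=3.906, a4=0.742, a0=5.106; τ=−ln(0.1690)/5.106=0.348 → t=0.945; u2·a0=0.4557·5.106=2.327; a1+a2=0.458 < 2.327 ≤ a1+…+a3=4.364 → R3 fires; G=8 R=1 M=2 D=8
Draw 5: a1=0.128, a2=0.101, a3=2.232, a4=0.848, a0=3.309; τ=−ln(0.0320)/3.309=1.040 → t=1.985; u2·a0=0.5634·3.309=1.864; a1+a2=0.229 < 1.864 ≤ a1+…+a3=2.461 → R3 fires; G=8 R=0 M=2 D=9
Draw 6: a1=0.000, a2=0.000, a3=0.000, a4=0.954, a0=0.954; τ=−ln(0.6058)/0.954=0.525 → t=2.510; u2·a0=0.4094·0.954=0.391; a1+…+a3=0.000 < 0.391 ≤ a1+…+a4=0.954 → R4 fires; G=8 R=1 M=2 D=10
Draw 7: a1=0.128, a2=0.101, a3=2.790, a4=1.060, a0=4.079; τ=−ln(0.9882)/4.079=0.003 → t=2.513; u2·a0=0.8752·4.079=3.570; a1+…+a3=3.019 < 3.570 ≤ a1+…+a4=4.079 → R4 fires; G=8 R=2 M=2 D=11
Draw 8: a1=0.256, a2=0.202, a3=6.138, a4=1.166, a0=7.762; τ=−ln(0.4990)/7.762=0.090 → t=2.603; u2·a0=0.8208·7.762=6.371; a1+a2=0.458 < 6.371 ≤ a1+…+a3=6.596 → R3 fires; G=8 R=1 M=2 D=12
Draw 9: a1=0.128, a2=0.101, a3=3.348, a4=1.272, a0=4.849; τ=−ln(0.0118)/4.849=0.916 → t=3.518; u2·a0=0.2756·4.849=1.336; a1+a2=0.229 < 1.336 ≤ a1+…+a3=3.577 → R3 fires; G=8 R=0 M=2 D=13
Draw 10: a1=0.000, a2=0.000, a3=0.000, a4=1.378, a0=1.378; τ=−ln(0.7158)/1.378=0.243 → t=3.761; u2·a0=0.4172·1.378=0.575; a1+…+a3=0.000 < 0.575 ≤ a1+…+a4=1.378 → R4 fires; G=8 R=1 M=2 D=14
Draw 11: a1=0.128, a2=0.101, a3=3.906, a4=1.484, a0=5.619; τ=−ln(0.0954)/5.619=0.418 → t=4.179; u2·a0=0.3415·5.619=1.919; a1+a2=0.229 < 1.919 ≤ a1+…+a3=4.135 → R3 fires; G=8 R=0 M=2 D=15
Draw 12: a1=0.000, a2=0.000, a3=0.000, a4=1.590, a0=1.590; τ=−ln(0.5463)/1.590=0.380 → t=4.559; u2·a0=0.0756·1.590=0.120; a1+…+a3=0.000 < 0.120 ≤ a1+…+a4=1.590 → R4 fires; G=8 R=1 M=2 D=16
Draw 13: a1=0.128, a2=0.101, a3=4.464, a4=1.696, a0=6.389; τ=−ln(0.0152)/6.389=0.655 → t=5.215; u2·a0=0.1061·6.389=0.678; a1+a2=0.229 < 0.678 ≤ a1+…+a3=4.693 → R3 fires; G=8 R=0 M=2 D=17
Draw 14: a1=0.000, a2=0.000, a3=0.000, a4=1.802, a0=1.802; τ=−ln(0.3014)/1.802=0.666 → t=5.880; u2·a0=0.7242·1.802=1.305; a1+…+a3=0.000 < 1.305 ≤ a1+…+a4=1.802 → R4 fires; G=8 R=1 M=2 D=18
Draw 15: a1=0.128, a2=0.101, a3=5.022, a4=1.908, a0=7.159; τ=−ln(0.0026)/7.159=0.831 → t=6.712 > T=6.57: stop.
At T=6.57: G=8 R=1 M=2 D=18; the largest is D.

Dominant species at T: D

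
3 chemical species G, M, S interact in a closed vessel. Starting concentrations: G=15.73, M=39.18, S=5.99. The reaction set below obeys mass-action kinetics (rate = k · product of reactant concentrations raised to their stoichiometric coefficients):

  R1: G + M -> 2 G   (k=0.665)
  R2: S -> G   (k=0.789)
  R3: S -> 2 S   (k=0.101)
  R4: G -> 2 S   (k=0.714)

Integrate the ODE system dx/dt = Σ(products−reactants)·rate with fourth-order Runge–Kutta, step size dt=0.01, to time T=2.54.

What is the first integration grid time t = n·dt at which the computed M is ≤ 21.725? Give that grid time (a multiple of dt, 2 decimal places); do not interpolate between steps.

Threshold first reached at t = 0.04

RK4 with dt=0.01: 254 steps to T=2.54. Trajectory (selected grid times):
t=0.00: G=15.73 M=39.18 S=5.99
t=0.03: G=29.54 M=25.04 S=6.82
t=0.04: G=34.15 M=20.25 S=7.23
t=0.28: G=48.80 M=0.01 S=21.49
t=0.56: G=45.71 M=0.00 S=34.78
t=0.85: G=45.54 M=0.00 S=45.54
t=1.13: G=47.34 M=0.00 S=54.41
t=1.41: G=50.51 M=0.00 S=62.65
t=1.69: G=54.75 M=0.00 S=70.81
t=1.98: G=60.07 M=0.00 S=79.56
t=2.26: G=66.04 M=0.00 S=88.56
t=2.54: G=72.80 M=0.00 S=98.31
M(0.03)=25.037 > 21.725 but M(0.04)=20.255 ≤ 21.725, so the first grid time is t=0.04.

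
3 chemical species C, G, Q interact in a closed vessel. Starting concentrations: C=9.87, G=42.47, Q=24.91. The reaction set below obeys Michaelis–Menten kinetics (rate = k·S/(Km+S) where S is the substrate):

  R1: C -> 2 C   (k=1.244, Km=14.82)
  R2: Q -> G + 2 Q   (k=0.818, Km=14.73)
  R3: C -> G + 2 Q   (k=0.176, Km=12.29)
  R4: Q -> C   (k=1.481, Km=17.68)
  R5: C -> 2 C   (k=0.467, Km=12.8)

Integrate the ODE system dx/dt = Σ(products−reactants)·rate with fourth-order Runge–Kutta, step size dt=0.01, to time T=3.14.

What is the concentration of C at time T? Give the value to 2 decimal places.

C at T = 14.78

RK4 with dt=0.01: 314 steps to T=3.14. Trajectory (selected grid times):
t=0.00: C=9.87 G=42.47 Q=24.91
t=0.35: C=10.39 G=42.68 Q=24.84
t=0.70: C=10.92 G=42.89 Q=24.78
t=1.05: C=11.46 G=43.09 Q=24.71
t=1.40: C=12.00 G=43.30 Q=24.65
t=1.74: C=12.54 G=43.51 Q=24.59
t=2.09: C=13.09 G=43.72 Q=24.53
t=2.44: C=13.65 G=43.93 Q=24.47
t=2.79: C=14.21 G=44.14 Q=24.42
t=3.14: C=14.78 G=44.35 Q=24.36
Read off C at T=3.14: 14.78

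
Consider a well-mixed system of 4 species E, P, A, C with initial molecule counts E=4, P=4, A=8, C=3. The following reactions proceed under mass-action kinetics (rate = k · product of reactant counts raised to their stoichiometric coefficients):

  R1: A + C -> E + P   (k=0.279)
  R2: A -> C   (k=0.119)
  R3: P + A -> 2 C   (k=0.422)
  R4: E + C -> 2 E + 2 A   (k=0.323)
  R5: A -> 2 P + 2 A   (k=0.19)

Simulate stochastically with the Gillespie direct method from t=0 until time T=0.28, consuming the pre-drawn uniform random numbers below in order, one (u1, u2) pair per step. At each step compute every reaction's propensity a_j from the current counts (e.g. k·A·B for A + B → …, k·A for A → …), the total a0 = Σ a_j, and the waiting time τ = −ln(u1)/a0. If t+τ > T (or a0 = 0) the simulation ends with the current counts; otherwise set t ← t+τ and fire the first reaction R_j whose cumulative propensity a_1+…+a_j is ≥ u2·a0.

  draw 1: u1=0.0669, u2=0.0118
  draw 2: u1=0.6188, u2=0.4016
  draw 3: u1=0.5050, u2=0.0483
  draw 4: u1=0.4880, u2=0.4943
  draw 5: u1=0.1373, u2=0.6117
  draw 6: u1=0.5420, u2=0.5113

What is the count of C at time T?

t=0.000: E=4 P=4 A=8 C=3
Draw 1: a1=6.696, a2=0.952, a3=13.504, a4=3.876, a5=1.520, a0=26.548; τ=−ln(0.0669)/26.548=0.102 → t=0.102; u2·a0=0.0118·26.548=0.313 ≤ a1=6.696 → R1 fires; E=5 P=5 A=7 C=2
Draw 2: a1=3.906, a2=0.833, a3=14.770, a4=3.230, a5=1.330, a0=24.069; τ=−ln(0.6188)/24.069=0.020 → t=0.122; u2·a0=0.4016·24.069=9.666; a1+a2=4.739 < 9.666 ≤ a1+…+a3=19.509 → R3 fires; E=5 P=4 A=6 C=4
Draw 3: a1=6.696, a2=0.714, a3=10.128, a4=6.460, a5=1.140, a0=25.138; τ=−ln(0.5050)/25.138=0.027 → t=0.149; u2·a0=0.0483·25.138=1.214 ≤ a1=6.696 → R1 fires; E=6 P=5 A=5 C=3
Draw 4: a1=4.185, a2=0.595, a3=10.550, a4=5.814, a5=0.950, a0=22.094; τ=−ln(0.4880)/22.094=0.032 → t=0.181; u2·a0=0.4943·22.094=10.921; a1+a2=4.780 < 10.921 ≤ a1+…+a3=15.330 → R3 fires; E=6 P=4 A=4 C=5
Draw 5: a1=5.580, a2=0.476, a3=6.752, a4=9.690, a5=0.760, a0=23.258; τ=−ln(0.1373)/23.258=0.085 → t=0.267; u2·a0=0.6117·23.258=14.227; a1+…+a3=12.808 < 14.227 ≤ a1+…+a4=22.498 → R4 fires; E=7 P=4 A=6 C=4
Draw 6: a1=6.696, a2=0.714, a3=10.128, a4=9.044, a5=1.140, a0=27.722; τ=−ln(0.5420)/27.722=0.022 → t=0.289 > T=0.28: stop.
Read off C at T=0.28: 4

C at T = 4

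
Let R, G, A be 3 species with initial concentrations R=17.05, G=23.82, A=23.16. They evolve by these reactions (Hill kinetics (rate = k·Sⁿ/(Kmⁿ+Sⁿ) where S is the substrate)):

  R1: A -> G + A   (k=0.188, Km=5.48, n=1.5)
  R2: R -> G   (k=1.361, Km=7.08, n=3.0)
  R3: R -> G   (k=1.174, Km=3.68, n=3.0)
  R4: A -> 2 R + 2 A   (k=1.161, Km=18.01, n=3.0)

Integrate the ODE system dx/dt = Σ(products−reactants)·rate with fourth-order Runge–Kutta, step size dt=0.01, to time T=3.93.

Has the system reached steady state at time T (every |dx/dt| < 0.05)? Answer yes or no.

Steady state at T: no

RK4 with dt=0.01: 393 steps to T=3.93. Trajectory (selected grid times):
t=0.00: R=17.05 G=23.82 A=23.16
t=0.44: R=16.68 G=24.96 A=23.51
t=0.87: R=16.33 G=26.08 A=23.86
t=1.31: R=15.99 G=27.22 A=24.22
t=1.75: R=15.66 G=28.35 A=24.58
t=2.18: R=15.35 G=29.46 A=24.94
t=2.62: R=15.04 G=30.58 A=25.31
t=3.06: R=14.75 G=31.71 A=25.69
t=3.49: R=14.47 G=32.80 A=26.07
t=3.93: R=14.20 G=33.92 A=26.45
Rates at T: R1=0.1718, R2=1.2109, R3=1.1539, R4=0.8825
dx/dt at T (Σ net stoichiometry × rate): R=-0.5999, G=+2.5366, A=+0.8825
Largest |dx/dt| is |+2.5366| (G) ≥ 0.05 → not steady.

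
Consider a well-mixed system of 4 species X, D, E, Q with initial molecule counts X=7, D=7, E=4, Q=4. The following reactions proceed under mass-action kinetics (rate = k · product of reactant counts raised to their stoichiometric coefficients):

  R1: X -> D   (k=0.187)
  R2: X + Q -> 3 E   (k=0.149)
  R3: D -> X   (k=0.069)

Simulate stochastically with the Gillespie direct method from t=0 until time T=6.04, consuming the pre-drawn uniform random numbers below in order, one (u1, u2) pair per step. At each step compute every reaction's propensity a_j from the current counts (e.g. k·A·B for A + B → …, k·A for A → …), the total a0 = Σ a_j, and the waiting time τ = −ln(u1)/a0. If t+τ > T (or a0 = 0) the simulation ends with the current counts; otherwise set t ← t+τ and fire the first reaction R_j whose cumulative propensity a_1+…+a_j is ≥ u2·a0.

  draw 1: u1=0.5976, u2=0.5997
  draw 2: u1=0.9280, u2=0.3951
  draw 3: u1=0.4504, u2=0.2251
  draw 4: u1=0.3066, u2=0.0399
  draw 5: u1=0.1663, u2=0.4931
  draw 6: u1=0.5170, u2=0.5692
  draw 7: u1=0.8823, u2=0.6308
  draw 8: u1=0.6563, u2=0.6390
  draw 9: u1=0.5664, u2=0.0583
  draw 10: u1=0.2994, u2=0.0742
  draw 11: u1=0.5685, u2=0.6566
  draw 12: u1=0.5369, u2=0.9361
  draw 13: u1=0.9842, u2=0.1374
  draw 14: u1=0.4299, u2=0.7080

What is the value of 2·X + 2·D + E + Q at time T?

Check how each reaction changes W = 2·X + 2·D + E + Q (weight of products minus weight of reactants):
R1: X -> D: (2·1) − (2·1) = 2 − 2 = 0
R2: X + Q -> 3 E: (1·3) − (2·1 + 1·1) = 3 − 3 = 0
R3: D -> X: (2·1) − (2·1) = 2 − 2 = 0
Every reaction leaves W unchanged, so W is conserved and no simulation is needed: W(T) = W(0) = 2·7 + 2·7 + 4 + 4 = 36

Value at T = 36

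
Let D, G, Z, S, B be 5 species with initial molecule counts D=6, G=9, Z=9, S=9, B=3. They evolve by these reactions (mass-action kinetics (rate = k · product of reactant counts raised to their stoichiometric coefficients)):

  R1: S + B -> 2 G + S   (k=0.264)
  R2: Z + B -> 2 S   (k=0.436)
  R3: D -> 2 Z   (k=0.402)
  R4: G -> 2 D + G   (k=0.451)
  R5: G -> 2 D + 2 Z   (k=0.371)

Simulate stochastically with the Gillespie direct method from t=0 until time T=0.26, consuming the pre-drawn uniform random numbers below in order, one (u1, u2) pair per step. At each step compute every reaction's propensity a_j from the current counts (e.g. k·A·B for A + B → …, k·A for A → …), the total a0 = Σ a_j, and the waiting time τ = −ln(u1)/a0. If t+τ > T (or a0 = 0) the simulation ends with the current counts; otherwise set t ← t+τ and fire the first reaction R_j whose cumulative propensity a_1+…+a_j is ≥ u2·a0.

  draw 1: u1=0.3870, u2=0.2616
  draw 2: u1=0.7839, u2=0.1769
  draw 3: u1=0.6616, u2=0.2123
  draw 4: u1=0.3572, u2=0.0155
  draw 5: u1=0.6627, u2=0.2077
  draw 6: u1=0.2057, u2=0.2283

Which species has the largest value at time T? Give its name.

Dominant species at T: S

t=0.000: D=6 G=9 Z=9 S=9 B=3
Draw 1: a1=7.128, a2=11.772, a3=2.412, a4=4.059, a5=3.339, a0=28.710; τ=−ln(0.3870)/28.710=0.033 → t=0.033; u2·a0=0.2616·28.710=7.511; a1=7.128 < 7.511 ≤ a1+a2=18.900 → R2 fires; D=6 G=9 Z=8 S=11 B=2
Draw 2: a1=5.808, a2=6.976, a3=2.412, a4=4.059, a5=3.339, a0=22.594; τ=−ln(0.7839)/22.594=0.011 → t=0.044; u2·a0=0.1769·22.594=3.997 ≤ a1=5.808 → R1 fires; D=6 G=11 Z=8 S=11 B=1
Draw 3: a1=2.904, a2=3.488, a3=2.412, a4=4.961, a5=4.081, a0=17.846; τ=−ln(0.6616)/17.846=0.023 → t=0.067; u2·a0=0.2123·17.846=3.789; a1=2.904 < 3.789 ≤ a1+a2=6.392 → R2 fires; D=6 G=11 Z=7 S=13 B=0
Draw 4: a1=0.000, a2=0.000, a3=2.412, a4=4.961, a5=4.081, a0=11.454; τ=−ln(0.3572)/11.454=0.090 → t=0.157; u2·a0=0.0155·11.454=0.178; a1+a2=0.000 < 0.178 ≤ a1+…+a3=2.412 → R3 fires; D=5 G=11 Z=9 S=13 B=0
Draw 5: a1=0.000, a2=0.000, a3=2.010, a4=4.961, a5=4.081, a0=11.052; τ=−ln(0.6627)/11.052=0.037 → t=0.194; u2·a0=0.2077·11.052=2.296; a1+…+a3=2.010 < 2.296 ≤ a1+…+a4=6.971 → R4 fires; D=7 G=11 Z=9 S=13 B=0
Draw 6: a1=0.000, a2=0.000, a3=2.814, a4=4.961, a5=4.081, a0=11.856; τ=−ln(0.2057)/11.856=0.133 → t=0.327 > T=0.26: stop.
At T=0.26: D=7 G=11 Z=9 S=13 B=0; the largest is S.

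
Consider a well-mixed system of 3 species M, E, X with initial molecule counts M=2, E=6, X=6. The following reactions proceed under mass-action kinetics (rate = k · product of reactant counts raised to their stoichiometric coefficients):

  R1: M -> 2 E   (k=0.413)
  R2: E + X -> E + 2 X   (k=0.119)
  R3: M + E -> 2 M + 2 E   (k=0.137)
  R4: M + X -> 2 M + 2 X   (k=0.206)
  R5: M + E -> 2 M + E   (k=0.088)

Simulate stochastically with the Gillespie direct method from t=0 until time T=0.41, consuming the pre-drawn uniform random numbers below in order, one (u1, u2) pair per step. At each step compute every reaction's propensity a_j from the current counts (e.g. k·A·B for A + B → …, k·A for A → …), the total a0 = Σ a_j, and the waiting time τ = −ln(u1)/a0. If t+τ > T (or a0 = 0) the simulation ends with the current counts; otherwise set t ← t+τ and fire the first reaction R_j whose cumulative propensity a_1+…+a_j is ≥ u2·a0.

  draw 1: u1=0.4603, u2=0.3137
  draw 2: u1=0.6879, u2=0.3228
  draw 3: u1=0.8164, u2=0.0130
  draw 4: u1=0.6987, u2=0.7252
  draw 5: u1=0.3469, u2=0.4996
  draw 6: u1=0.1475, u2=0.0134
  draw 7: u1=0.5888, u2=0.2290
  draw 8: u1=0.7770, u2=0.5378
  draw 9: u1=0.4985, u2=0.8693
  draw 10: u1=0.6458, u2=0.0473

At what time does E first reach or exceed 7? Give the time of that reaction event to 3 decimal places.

Threshold first reached at t = 0.124

t=0.000: M=2 E=6 X=6
Draw 1: a1=0.826, a2=4.284, a3=1.644, a4=2.472, a5=1.056, a0=10.282; τ=−ln(0.4603)/10.282=0.075 → t=0.075; u2·a0=0.3137·10.282=3.225; a1=0.826 < 3.225 ≤ a1+a2=5.110 → R2 fires; M=2 E=6 X=7
Draw 2: a1=0.826, a2=4.998, a3=1.644, a4=2.884, a5=1.056, a0=11.408; τ=−ln(0.6879)/11.408=0.033 → t=0.108; u2·a0=0.3228·11.408=3.683; a1=0.826 < 3.683 ≤ a1+a2=5.824 → R2 fires; M=2 E=6 X=8
Draw 3: a1=0.826, a2=5.712, a3=1.644, a4=3.296, a5=1.056, a0=12.534; τ=−ln(0.8164)/12.534=0.016 → t=0.124; u2·a0=0.0130·12.534=0.163 ≤ a1=0.826 → R1 fires; M=1 E=8 X=8
Draw 4: a1=0.413, a2=7.616, a3=1.096, a4=1.648, a5=0.704, a0=11.477; τ=−ln(0.6987)/11.477=0.031 → t=0.156; u2·a0=0.7252·11.477=8.323; a1+a2=8.029 < 8.323 ≤ a1+…+a3=9.125 → R3 fires; M=2 E=9 X=8
Draw 5: a1=0.826, a2=8.568, a3=2.466, a4=3.296, a5=1.584, a0=16.740; τ=−ln(0.3469)/16.740=0.063 → t=0.219; u2·a0=0.4996·16.740=8.363; a1=0.826 < 8.363 ≤ a1+a2=9.394 → R2 fires; M=2 E=9 X=9
Draw 6: a1=0.826, a2=9.639, a3=2.466, a4=3.708, a5=1.584, a0=18.223; τ=−ln(0.1475)/18.223=0.105 → t=0.324; u2·a0=0.0134·18.223=0.244 ≤ a1=0.826 → R1 fires; M=1 E=11 X=9
Draw 7: a1=0.413, a2=11.781, a3=1.507, a4=1.854, a5=0.968, a0=16.523; τ=−ln(0.5888)/16.523=0.032 → t=0.356; u2·a0=0.2290·16.523=3.784; a1=0.413 < 3.784 ≤ a1+a2=12.194 → R2 fires; M=1 E=11 X=10
Draw 8: a1=0.413, a2=13.090, a3=1.507, a4=2.060, a5=0.968, a0=18.038; τ=−ln(0.7770)/18.038=0.014 → t=0.370; u2·a0=0.5378·18.038=9.701; a1=0.413 < 9.701 ≤ a1+a2=13.503 → R2 fires; M=1 E=11 X=11
Draw 9: a1=0.413, a2=14.399, a3=1.507, a4=2.266, a5=0.968, a0=19.553; τ=−ln(0.4985)/19.553=0.036 → t=0.406; u2·a0=0.8693·19.553=16.997; a1+…+a3=16.319 < 16.997 ≤ a1+…+a4=18.585 → R4 fires; M=2 E=11 X=12
Draw 10: a1=0.826, a2=15.708, a3=3.014, a4=4.944, a5=1.936, a0=26.428; τ=−ln(0.6458)/26.428=0.017 → t=0.422 > T=0.41: stop.
E first becomes ≥ 7 when it reaches 8 at the event at t=0.124.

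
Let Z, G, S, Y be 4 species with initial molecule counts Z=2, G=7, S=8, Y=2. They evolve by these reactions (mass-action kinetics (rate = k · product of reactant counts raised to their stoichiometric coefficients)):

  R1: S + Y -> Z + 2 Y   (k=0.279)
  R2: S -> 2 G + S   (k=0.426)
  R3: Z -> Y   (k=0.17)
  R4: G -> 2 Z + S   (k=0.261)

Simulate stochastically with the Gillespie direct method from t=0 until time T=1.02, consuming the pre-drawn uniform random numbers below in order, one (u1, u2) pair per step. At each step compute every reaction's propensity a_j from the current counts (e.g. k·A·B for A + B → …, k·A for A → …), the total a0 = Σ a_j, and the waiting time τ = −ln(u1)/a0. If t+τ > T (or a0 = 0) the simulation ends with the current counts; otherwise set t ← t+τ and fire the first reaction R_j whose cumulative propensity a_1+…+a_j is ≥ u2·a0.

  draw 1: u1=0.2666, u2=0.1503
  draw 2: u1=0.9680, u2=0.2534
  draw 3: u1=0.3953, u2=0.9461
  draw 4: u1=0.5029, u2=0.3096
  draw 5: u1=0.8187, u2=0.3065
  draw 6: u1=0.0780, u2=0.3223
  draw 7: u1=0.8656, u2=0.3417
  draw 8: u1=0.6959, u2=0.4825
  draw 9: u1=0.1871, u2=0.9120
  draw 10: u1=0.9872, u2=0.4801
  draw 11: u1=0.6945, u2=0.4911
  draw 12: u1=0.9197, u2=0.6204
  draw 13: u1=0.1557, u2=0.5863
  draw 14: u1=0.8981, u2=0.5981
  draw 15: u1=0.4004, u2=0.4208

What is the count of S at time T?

t=0.000: Z=2 G=7 S=8 Y=2
Draw 1: a1=4.464, a2=3.408, a3=0.340, a4=1.827, a0=10.039; τ=−ln(0.2666)/10.039=0.132 → t=0.132; u2·a0=0.1503·10.039=1.509 ≤ a1=4.464 → R1 fires; Z=3 G=7 S=7 Y=3
Draw 2: a1=5.859, a2=2.982, a3=0.510, a4=1.827, a0=11.178; τ=−ln(0.9680)/11.178=0.003 → t=0.135; u2·a0=0.2534·11.178=2.833 ≤ a1=5.859 → R1 fires; Z=4 G=7 S=6 Y=4
Draw 3: a1=6.696, a2=2.556, a3=0.680, a4=1.827, a0=11.759; τ=−ln(0.3953)/11.759=0.079 → t=0.214; u2·a0=0.9461·11.759=11.125; a1+…+a3=9.932 < 11.125 ≤ a1+…+a4=11.759 → R4 fires; Z=6 G=6 S=7 Y=4
Draw 4: a1=7.812, a2=2.982, a3=1.020, a4=1.566, a0=13.380; τ=−ln(0.5029)/13.380=0.051 → t=0.265; u2·a0=0.3096·13.380=4.142 ≤ a1=7.812 → R1 fires; Z=7 G=6 S=6 Y=5
Draw 5: a1=8.370, a2=2.556, a3=1.190, a4=1.566, a0=13.682; τ=−ln(0.8187)/13.682=0.015 → t=0.280; u2·a0=0.3065·13.682=4.194 ≤ a1=8.370 → R1 fires; Z=8 G=6 S=5 Y=6
Draw 6: a1=8.370, a2=2.130, a3=1.360, a4=1.566, a0=13.426; τ=−ln(0.0780)/13.426=0.190 → t=0.470; u2·a0=0.3223·13.426=4.327 ≤ a1=8.370 → R1 fires; Z=9 G=6 S=4 Y=7
Draw 7: a1=7.812, a2=1.704, a3=1.530, a4=1.566, a0=12.612; τ=−ln(0.8656)/12.612=0.011 → t=0.481; u2·a0=0.3417·12.612=4.310 ≤ a1=7.812 → R1 fires; Z=10 G=6 S=3 Y=8
Draw 8: a1=6.696, a2=1.278, a3=1.700, a4=1.566, a0=11.240; τ=−ln(0.6959)/11.240=0.032 → t=0.513; u2·a0=0.4825·11.240=5.423 ≤ a1=6.696 → R1 fires; Z=11 G=6 S=2 Y=9
Draw 9: a1=5.022, a2=0.852, a3=1.870, a4=1.566, a0=9.310; τ=−ln(0.1871)/9.310=0.180 → t=0.693; u2·a0=0.9120·9.310=8.491; a1+…+a3=7.744 < 8.491 ≤ a1+…+a4=9.310 → R4 fires; Z=13 G=5 S=3 Y=9
Draw 10: a1=7.533, a2=1.278, a3=2.210, a4=1.305, a0=12.326; τ=−ln(0.9872)/12.326=0.001 → t=0.694; u2·a0=0.4801·12.326=5.918 ≤ a1=7.533 → R1 fires; Z=14 G=5 S=2 Y=10
Draw 11: a1=5.580, a2=0.852, a3=2.380, a4=1.305, a0=10.117; τ=−ln(0.6945)/10.117=0.036 → t=0.730; u2·a0=0.4911·10.117=4.968 ≤ a1=5.580 → R1 fires; Z=15 G=5 S=1 Y=11
Draw 12: a1=3.069, a2=0.426, a3=2.550, a4=1.305, a0=7.350; τ=−ln(0.9197)/7.350=0.011 → t=0.742; u2·a0=0.6204·7.350=4.560; a1+a2=3.495 < 4.560 ≤ a1+…+a3=6.045 → R3 fires; Z=14 G=5 S=1 Y=12
Draw 13: a1=3.348, a2=0.426, a3=2.380, a4=1.305, a0=7.459; τ=−ln(0.1557)/7.459=0.249 → t=0.991; u2·a0=0.5863·7.459=4.373; a1+a2=3.774 < 4.373 ≤ a1+…+a3=6.154 → R3 fires; Z=13 G=5 S=1 Y=13
Draw 14: a1=3.627, a2=0.426, a3=2.210, a4=1.305, a0=7.568; τ=−ln(0.8981)/7.568=0.014 → t=1.005; u2·a0=0.5981·7.568=4.526; a1+a2=4.053 < 4.526 ≤ a1+…+a3=6.263 → R3 fires; Z=12 G=5 S=1 Y=14
Draw 15: a1=3.906, a2=0.426, a3=2.040, a4=1.305, a0=7.677; τ=−ln(0.4004)/7.677=0.119 → t=1.124 > T=1.02: stop.
Read off S at T=1.02: 1

S at T = 1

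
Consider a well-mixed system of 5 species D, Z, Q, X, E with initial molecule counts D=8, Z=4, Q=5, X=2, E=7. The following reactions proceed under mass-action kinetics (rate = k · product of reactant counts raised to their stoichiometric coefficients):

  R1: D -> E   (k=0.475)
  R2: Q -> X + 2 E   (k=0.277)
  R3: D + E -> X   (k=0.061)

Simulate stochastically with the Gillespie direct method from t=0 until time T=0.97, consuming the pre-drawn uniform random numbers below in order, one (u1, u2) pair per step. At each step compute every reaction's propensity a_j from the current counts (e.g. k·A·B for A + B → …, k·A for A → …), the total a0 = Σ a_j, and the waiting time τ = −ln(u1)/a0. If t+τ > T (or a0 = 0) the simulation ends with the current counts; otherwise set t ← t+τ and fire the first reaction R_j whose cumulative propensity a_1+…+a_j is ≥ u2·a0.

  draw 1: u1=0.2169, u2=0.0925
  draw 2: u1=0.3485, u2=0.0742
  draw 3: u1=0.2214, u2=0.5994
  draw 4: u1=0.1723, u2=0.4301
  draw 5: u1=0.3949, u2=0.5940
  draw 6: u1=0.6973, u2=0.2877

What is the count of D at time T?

D at T = 4

t=0.000: D=8 Z=4 Q=5 X=2 E=7
Draw 1: a1=3.800, a2=1.385, a3=3.416, a0=8.601; τ=−ln(0.2169)/8.601=0.178 → t=0.178; u2·a0=0.0925·8.601=0.796 ≤ a1=3.800 → R1 fires; D=7 Z=4 Q=5 X=2 E=8
Draw 2: a1=3.325, a2=1.385, a3=3.416, a0=8.126; τ=−ln(0.3485)/8.126=0.130 → t=0.307; u2·a0=0.0742·8.126=0.603 ≤ a1=3.325 → R1 fires; D=6 Z=4 Q=5 X=2 E=9
Draw 3: a1=2.850, a2=1.385, a3=3.294, a0=7.529; τ=−ln(0.2214)/7.529=0.200 → t=0.508; u2·a0=0.5994·7.529=4.513; a1+a2=4.235 < 4.513 ≤ a1+…+a3=7.529 → R3 fires; D=5 Z=4 Q=5 X=3 E=8
Draw 4: a1=2.375, a2=1.385, a3=2.440, a0=6.200; τ=−ln(0.1723)/6.200=0.284 → t=0.791; u2·a0=0.4301·6.200=2.667; a1=2.375 < 2.667 ≤ a1+a2=3.760 → R2 fires; D=5 Z=4 Q=4 X=4 E=10
Draw 5: a1=2.375, a2=1.108, a3=3.050, a0=6.533; τ=−ln(0.3949)/6.533=0.142 → t=0.934; u2·a0=0.5940·6.533=3.881; a1+a2=3.483 < 3.881 ≤ a1+…+a3=6.533 → R3 fires; D=4 Z=4 Q=4 X=5 E=9
Draw 6: a1=1.900, a2=1.108, a3=2.196, a0=5.204; τ=−ln(0.6973)/5.204=0.069 → t=1.003 > T=0.97: stop.
Read off D at T=0.97: 4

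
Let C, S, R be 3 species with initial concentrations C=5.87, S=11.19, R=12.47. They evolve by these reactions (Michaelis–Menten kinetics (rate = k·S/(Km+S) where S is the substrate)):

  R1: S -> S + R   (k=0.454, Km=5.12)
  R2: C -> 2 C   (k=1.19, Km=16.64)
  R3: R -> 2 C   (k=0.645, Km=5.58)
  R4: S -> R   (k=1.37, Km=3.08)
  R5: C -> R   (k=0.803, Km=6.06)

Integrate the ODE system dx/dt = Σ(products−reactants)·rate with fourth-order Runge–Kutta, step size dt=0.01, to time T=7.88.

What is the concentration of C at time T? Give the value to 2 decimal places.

C at T = 13.07

RK4 with dt=0.01: 788 steps to T=7.88. Trajectory (selected grid times):
t=0.00: C=5.87 S=11.19 R=12.47
t=0.88: C=6.59 S=10.25 R=13.64
t=1.75: C=7.33 S=9.35 R=14.77
t=2.63: C=8.10 S=8.45 R=15.90
t=3.50: C=8.88 S=7.59 R=16.99
t=4.38: C=9.69 S=6.75 R=18.07
t=5.25: C=10.50 S=5.95 R=19.09
t=6.13: C=11.35 S=5.17 R=20.09
t=7.00: C=12.20 S=4.44 R=21.02
t=7.88: C=13.07 S=3.76 R=21.92
Read off C at T=7.88: 13.07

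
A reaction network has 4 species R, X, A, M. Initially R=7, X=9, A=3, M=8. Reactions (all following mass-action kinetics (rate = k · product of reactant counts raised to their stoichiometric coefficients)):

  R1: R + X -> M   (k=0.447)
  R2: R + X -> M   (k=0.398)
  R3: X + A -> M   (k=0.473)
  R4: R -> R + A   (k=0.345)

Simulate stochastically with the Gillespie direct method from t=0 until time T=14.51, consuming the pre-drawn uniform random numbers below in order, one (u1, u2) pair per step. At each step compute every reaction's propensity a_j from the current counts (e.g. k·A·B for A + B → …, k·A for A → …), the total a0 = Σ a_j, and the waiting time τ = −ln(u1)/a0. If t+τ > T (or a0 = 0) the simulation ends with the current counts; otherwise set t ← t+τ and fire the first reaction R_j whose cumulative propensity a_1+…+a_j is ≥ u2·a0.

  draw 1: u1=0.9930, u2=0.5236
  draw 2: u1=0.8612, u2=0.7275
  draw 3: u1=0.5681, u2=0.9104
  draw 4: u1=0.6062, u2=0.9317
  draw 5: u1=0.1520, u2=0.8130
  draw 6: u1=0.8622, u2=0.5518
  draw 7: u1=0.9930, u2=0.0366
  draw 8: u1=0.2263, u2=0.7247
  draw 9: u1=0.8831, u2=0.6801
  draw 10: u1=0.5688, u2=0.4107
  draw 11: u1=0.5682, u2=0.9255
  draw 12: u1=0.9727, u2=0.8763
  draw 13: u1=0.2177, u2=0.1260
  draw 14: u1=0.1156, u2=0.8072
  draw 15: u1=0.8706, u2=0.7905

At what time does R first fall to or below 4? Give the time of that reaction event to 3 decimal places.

Threshold first reached at t = 0.107

t=0.000: R=7 X=9 A=3 M=8
Draw 1: a1=28.161, a2=25.074, a3=12.771, a4=2.415, a0=68.421; τ=−ln(0.9930)/68.421=0.000 → t=0.000; u2·a0=0.5236·68.421=35.825; a1=28.161 < 35.825 ≤ a1+a2=53.235 → R2 fires; R=6 X=8 A=3 M=9
Draw 2: a1=21.456, a2=19.104, a3=11.352, a4=2.070, a0=53.982; τ=−ln(0.8612)/53.982=0.003 → t=0.003; u2·a0=0.7275·53.982=39.272; a1=21.456 < 39.272 ≤ a1+a2=40.560 → R2 fires; R=5 X=7 A=3 M=10
Draw 3: a1=15.645, a2=13.930, a3=9.933, a4=1.725, a0=41.233; τ=−ln(0.5681)/41.233=0.014 → t=0.017; u2·a0=0.9104·41.233=37.539; a1+a2=29.575 < 37.539 ≤ a1+…+a3=39.508 → R3 fires; R=5 X=6 A=2 M=11
Draw 4: a1=13.410, a2=11.940, a3=5.676, a4=1.725, a0=32.751; τ=−ln(0.6062)/32.751=0.015 → t=0.032; u2·a0=0.9317·32.751=30.514; a1+a2=25.350 < 30.514 ≤ a1+…+a3=31.026 → R3 fires; R=5 X=5 A=1 M=12
Draw 5: a1=11.175, a2=9.950, a3=2.365, a4=1.725, a0=25.215; τ=−ln(0.1520)/25.215=0.075 → t=0.107; u2·a0=0.8130·25.215=20.500; a1=11.175 < 20.500 ≤ a1+a2=21.125 → R2 fires; R=4 X=4 A=1 M=13
Draw 6: a1=7.152, a2=6.368, a3=1.892, a4=1.380, a0=16.792; τ=−ln(0.8622)/16.792=0.009 → t=0.115; u2·a0=0.5518·16.792=9.266; a1=7.152 < 9.266 ≤ a1+a2=13.520 → R2 fires; R=3 X=3 A=1 M=14
Draw 7: a1=4.023, a2=3.582, a3=1.419, a4=1.035, a0=10.059; τ=−ln(0.9930)/10.059=0.001 → t=0.116; u2·a0=0.0366·10.059=0.368 ≤ a1=4.023 → R1 fires; R=2 X=2 A=1 M=15
Draw 8: a1=1.788, a2=1.592, a3=0.946, a4=0.690, a0=5.016; τ=−ln(0.2263)/5.016=0.296 → t=0.412; u2·a0=0.7247·5.016=3.635; a1+a2=3.380 < 3.635 ≤ a1+…+a3=4.326 → R3 fires; R=2 X=1 A=0 M=16
Draw 9: a1=0.894, a2=0.796, a3=0.000, a4=0.690, a0=2.380; τ=−ln(0.8831)/2.380=0.052 → t=0.465; u2·a0=0.6801·2.380=1.619; a1=0.894 < 1.619 ≤ a1+a2=1.690 → R2 fires; R=1 X=0 A=0 M=17
Draw 10: a1=0.000, a2=0.000, a3=0.000, a4=0.345, a0=0.345; τ=−ln(0.5688)/0.345=1.635 → t=2.100; u2·a0=0.4107·0.345=0.142; a1+…+a3=0.000 < 0.142 ≤ a1+…+a4=0.345 → R4 fires; R=1 X=0 A=1 M=17
Draw 11: a1=0.000, a2=0.000, a3=0.000, a4=0.345, a0=0.345; τ=−ln(0.5682)/0.345=1.638 → t=3.739; u2·a0=0.9255·0.345=0.319; a1+…+a3=0.000 < 0.319 ≤ a1+…+a4=0.345 → R4 fires; R=1 X=0 A=2 M=17
Draw 12: a1=0.000, a2=0.000, a3=0.000, a4=0.345, a0=0.345; τ=−ln(0.9727)/0.345=0.080 → t=3.819; u2·a0=0.8763·0.345=0.302; a1+…+a3=0.000 < 0.302 ≤ a1+…+a4=0.345 → R4 fires; R=1 X=0 A=3 M=17
Draw 13: a1=0.000, a2=0.000, a3=0.000, a4=0.345, a0=0.345; τ=−ln(0.2177)/0.345=4.419 → t=8.238; u2·a0=0.1260·0.345=0.043; a1+…+a3=0.000 < 0.043 ≤ a1+…+a4=0.345 → R4 fires; R=1 X=0 A=4 M=17
Draw 14: a1=0.000, a2=0.000, a3=0.000, a4=0.345, a0=0.345; τ=−ln(0.1156)/0.345=6.254 → t=14.492; u2·a0=0.8072·0.345=0.278; a1+…+a3=0.000 < 0.278 ≤ a1+…+a4=0.345 → R4 fires; R=1 X=0 A=5 M=17
Draw 15: a1=0.000, a2=0.000, a3=0.000, a4=0.345, a0=0.345; τ=−ln(0.8706)/0.345=0.402 → t=14.894 > T=14.51: stop.
R first becomes ≤ 4 when it reaches 4 at the event at t=0.107.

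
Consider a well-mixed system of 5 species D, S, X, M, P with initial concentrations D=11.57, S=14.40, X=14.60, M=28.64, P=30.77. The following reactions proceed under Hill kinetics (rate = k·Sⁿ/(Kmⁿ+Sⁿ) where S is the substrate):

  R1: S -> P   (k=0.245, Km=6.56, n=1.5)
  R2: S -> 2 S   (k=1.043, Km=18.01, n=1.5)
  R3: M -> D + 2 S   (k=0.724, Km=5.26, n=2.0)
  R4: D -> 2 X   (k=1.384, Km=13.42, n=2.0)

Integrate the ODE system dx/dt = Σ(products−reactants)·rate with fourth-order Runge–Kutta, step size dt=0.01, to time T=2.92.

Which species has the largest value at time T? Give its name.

RK4 with dt=0.01: 292 steps to T=2.92. Trajectory (selected grid times):
t=0.00: D=11.57 S=14.40 X=14.60 M=28.64 P=30.77
t=0.32: D=11.60 S=14.93 X=14.98 M=28.42 P=30.83
t=0.65: D=11.64 S=15.48 X=15.37 M=28.18 P=30.89
t=0.97: D=11.67 S=16.01 X=15.75 M=27.96 P=30.96
t=1.30: D=11.71 S=16.57 X=16.14 M=27.73 P=31.02
t=1.62: D=11.74 S=17.11 X=16.53 M=27.51 P=31.08
t=1.95: D=11.77 S=17.68 X=16.92 M=27.28 P=31.15
t=2.27: D=11.80 S=18.22 X=17.31 M=27.05 P=31.21
t=2.60: D=11.83 S=18.79 X=17.71 M=26.82 P=31.28
t=2.92: D=11.86 S=19.35 X=18.10 M=26.60 P=31.34
At T=2.92: D=11.86 S=19.35 X=18.10 M=26.60 P=31.34; the largest is P.

Dominant species at T: P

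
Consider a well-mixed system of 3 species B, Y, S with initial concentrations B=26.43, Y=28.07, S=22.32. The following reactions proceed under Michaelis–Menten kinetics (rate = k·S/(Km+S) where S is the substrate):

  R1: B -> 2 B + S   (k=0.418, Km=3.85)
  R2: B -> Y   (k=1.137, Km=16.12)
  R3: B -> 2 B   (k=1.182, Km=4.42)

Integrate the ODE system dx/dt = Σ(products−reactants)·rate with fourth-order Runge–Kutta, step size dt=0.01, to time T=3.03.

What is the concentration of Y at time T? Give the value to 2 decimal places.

Y at T = 30.24

RK4 with dt=0.01: 303 steps to T=3.03. Trajectory (selected grid times):
t=0.00: B=26.43 Y=28.07 S=22.32
t=0.34: B=26.66 Y=28.31 S=22.44
t=0.67: B=26.88 Y=28.54 S=22.56
t=1.01: B=27.11 Y=28.79 S=22.69
t=1.35: B=27.33 Y=29.03 S=22.81
t=1.68: B=27.55 Y=29.27 S=22.93
t=2.02: B=27.78 Y=29.51 S=23.06
t=2.36: B=28.01 Y=29.76 S=23.18
t=2.69: B=28.23 Y=29.99 S=23.31
t=3.03: B=28.46 Y=30.24 S=23.43
Read off Y at T=3.03: 30.24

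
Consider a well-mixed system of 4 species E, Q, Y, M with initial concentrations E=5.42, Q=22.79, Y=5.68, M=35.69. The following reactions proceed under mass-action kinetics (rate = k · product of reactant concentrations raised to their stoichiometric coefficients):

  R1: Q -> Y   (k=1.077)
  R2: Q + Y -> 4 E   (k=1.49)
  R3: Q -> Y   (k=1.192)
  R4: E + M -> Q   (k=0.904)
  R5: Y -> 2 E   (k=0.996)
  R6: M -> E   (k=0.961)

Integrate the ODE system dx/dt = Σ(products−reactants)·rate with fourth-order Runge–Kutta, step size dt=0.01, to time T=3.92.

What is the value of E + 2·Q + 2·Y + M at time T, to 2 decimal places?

Value at T = 98.05

Check how each reaction changes W = E + 2·Q + 2·Y + M (weight of products minus weight of reactants):
R1: Q -> Y: (2·1) − (2·1) = 2 − 2 = 0
R2: Q + Y -> 4 E: (1·4) − (2·1 + 2·1) = 4 − 4 = 0
R3: Q -> Y: (2·1) − (2·1) = 2 − 2 = 0
R4: E + M -> Q: (2·1) − (1·1 + 1·1) = 2 − 2 = 0
R5: Y -> 2 E: (1·2) − (2·1) = 2 − 2 = 0
R6: M -> E: (1·1) − (1·1) = 1 − 1 = 0
Every reaction leaves W unchanged, so W is conserved and no simulation is needed: W(T) = W(0) = 5.42 + 2·22.79 + 2·5.68 + 35.69 = 98.05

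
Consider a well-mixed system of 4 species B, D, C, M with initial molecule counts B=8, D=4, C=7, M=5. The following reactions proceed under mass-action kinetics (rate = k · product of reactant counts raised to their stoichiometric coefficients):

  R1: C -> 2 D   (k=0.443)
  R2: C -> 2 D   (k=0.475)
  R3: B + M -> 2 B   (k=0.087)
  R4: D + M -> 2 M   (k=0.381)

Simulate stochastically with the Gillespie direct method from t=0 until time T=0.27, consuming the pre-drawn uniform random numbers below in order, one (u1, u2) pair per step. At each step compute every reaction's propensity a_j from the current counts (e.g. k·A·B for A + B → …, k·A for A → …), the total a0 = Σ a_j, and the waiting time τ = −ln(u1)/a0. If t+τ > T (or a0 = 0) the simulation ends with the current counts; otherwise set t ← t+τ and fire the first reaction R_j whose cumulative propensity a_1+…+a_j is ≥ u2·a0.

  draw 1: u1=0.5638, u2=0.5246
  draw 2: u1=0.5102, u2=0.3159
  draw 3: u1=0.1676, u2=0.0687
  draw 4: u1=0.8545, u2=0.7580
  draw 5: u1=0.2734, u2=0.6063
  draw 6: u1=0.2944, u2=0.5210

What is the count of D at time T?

t=0.000: B=8 D=4 C=7 M=5
Draw 1: a1=3.101, a2=3.325, a3=3.480, a4=7.620, a0=17.526; τ=−ln(0.5638)/17.526=0.033 → t=0.033; u2·a0=0.5246·17.526=9.194; a1+a2=6.426 < 9.194 ≤ a1+…+a3=9.906 → R3 fires; B=9 D=4 C=7 M=4
Draw 2: a1=3.101, a2=3.325, a3=3.132, a4=6.096, a0=15.654; τ=−ln(0.5102)/15.654=0.043 → t=0.076; u2·a0=0.3159·15.654=4.945; a1=3.101 < 4.945 ≤ a1+a2=6.426 → R2 fires; B=9 D=6 C=6 M=4
Draw 3: a1=2.658, a2=2.850, a3=3.132, a4=9.144, a0=17.784; τ=−ln(0.1676)/17.784=0.100 → t=0.176; u2·a0=0.0687·17.784=1.222 ≤ a1=2.658 → R1 fires; B=9 D=8 C=5 M=4
Draw 4: a1=2.215, a2=2.375, a3=3.132, a4=12.192, a0=19.914; τ=−ln(0.8545)/19.914=0.008 → t=0.184; u2·a0=0.7580·19.914=15.095; a1+…+a3=7.722 < 15.095 ≤ a1+…+a4=19.914 → R4 fires; B=9 D=7 C=5 M=5
Draw 5: a1=2.215, a2=2.375, a3=3.915, a4=13.335, a0=21.840; τ=−ln(0.2734)/21.840=0.059 → t=0.243; u2·a0=0.6063·21.840=13.242; a1+…+a3=8.505 < 13.242 ≤ a1+…+a4=21.840 → R4 fires; B=9 D=6 C=5 M=6
Draw 6: a1=2.215, a2=2.375, a3=4.698, a4=13.716, a0=23.004; τ=−ln(0.2944)/23.004=0.053 → t=0.297 > T=0.27: stop.
Read off D at T=0.27: 6

D at T = 6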